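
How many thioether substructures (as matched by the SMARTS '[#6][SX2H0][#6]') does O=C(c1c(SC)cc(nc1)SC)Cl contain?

[#6][SX2H0][#6] is the SMARTS for a thioether: an aliphatic sulfur bridging two carbons with no H on the sulfur.
The molecule carries 2 separate instances of a methylthio ether (-SCH3) meeting every constraint; each maps to a distinct set of atoms, giving 2 matches.

2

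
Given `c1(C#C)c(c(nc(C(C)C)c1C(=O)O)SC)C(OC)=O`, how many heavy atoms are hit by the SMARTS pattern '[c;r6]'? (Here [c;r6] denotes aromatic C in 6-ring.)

The query [c;r6] means: aromatic carbon that belongs to a six-membered ring.
Check the 20 heavy atoms by environment: 1× n (aromatic, in 6-ring) → no; 5× c (aromatic, in 6-ring) → match; 9× C (acyclic) → no; 4× O (acyclic) → no; 1× S (acyclic) → no.
That gives 5 matching atoms.

5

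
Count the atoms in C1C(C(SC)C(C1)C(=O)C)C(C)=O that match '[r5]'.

5

The query [r5] means: r5 matches atoms in a five-membered ring.
Check the 13 heavy atoms by environment: 5× C (in 5-ring) → match; 5× C (acyclic) → no; 2× O (acyclic) → no; 1× S (acyclic) → no.
That gives 5 matching atoms.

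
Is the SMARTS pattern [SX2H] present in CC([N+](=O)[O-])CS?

Yes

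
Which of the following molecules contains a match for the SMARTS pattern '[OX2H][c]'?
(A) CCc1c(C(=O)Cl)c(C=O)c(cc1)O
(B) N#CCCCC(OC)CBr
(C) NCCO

[OX2H][c] describes a hydroxyl oxygen attached to an aromatic carbon (a phenol).
(A) contains a hydroxyl group (-OH), which satisfies every atom and bond constraint.
(B) has a methoxy ether (-OCH3) but the oxygen has H0, not H1.
(C) has a hydroxyl group (-OH) but the -OH is on an aliphatic carbon, not an aromatic c.
So the answer is (A).

A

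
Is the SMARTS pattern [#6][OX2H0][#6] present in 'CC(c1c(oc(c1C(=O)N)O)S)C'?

The pattern [#6][OX2H0][#6] describes an aliphatic oxygen bridging two carbons with no H on the oxygen — an ether.
The closest candidate here is a hydroxyl group (-OH), but the oxygen has H1, not H0 bridging two carbons. No other fragment satisfies the full query, so there is no match.

No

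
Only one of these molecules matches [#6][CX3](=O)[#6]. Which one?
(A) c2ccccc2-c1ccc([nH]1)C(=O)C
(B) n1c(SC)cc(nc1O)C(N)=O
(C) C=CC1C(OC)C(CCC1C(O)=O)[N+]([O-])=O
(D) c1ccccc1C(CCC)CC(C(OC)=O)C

[#6][CX3](=O)[#6] describes a carbonyl carbon (no H) flanked by two carbons (a ketone).
(A) contains an acetyl/ketone group (-C(=O)CH3), which satisfies every atom and bond constraint.
(B) has a primary amide (-C(=O)NH2) but one neighbour of the carbonyl carbon is N, not C.
(C) has a carboxylic acid group (-C(=O)OH) but one neighbour of the carbonyl carbon is O, not C.
(D) has a methyl-ester group (-C(=O)OCH3) but one neighbour of the carbonyl carbon is O, not C.
So the answer is (A).

A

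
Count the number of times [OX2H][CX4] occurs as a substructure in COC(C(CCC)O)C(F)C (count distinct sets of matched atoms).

[OX2H][CX4] is the SMARTS for an aliphatic alcohol: a hydroxyl oxygen bound to an sp3 (X4) carbon.
Exactly one fragment in the molecule meets all constraints, giving 1 match.

1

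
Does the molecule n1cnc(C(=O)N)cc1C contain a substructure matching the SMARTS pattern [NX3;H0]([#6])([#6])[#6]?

No

The pattern [NX3;H0]([#6])([#6])[#6] describes a trivalent nitrogen with no H, bonded to three carbons — a tertiary amine.
The closest candidate here is a primary amide (-C(=O)NH2), but the amide nitrogen has H2 and only one carbon neighbour. No other fragment satisfies the full query, so there is no match.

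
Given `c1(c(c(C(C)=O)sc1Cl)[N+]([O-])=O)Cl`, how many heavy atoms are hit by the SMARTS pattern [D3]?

6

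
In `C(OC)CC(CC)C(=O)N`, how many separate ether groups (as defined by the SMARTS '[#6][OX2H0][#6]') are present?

[#6][OX2H0][#6] is the SMARTS for an ether: an aliphatic oxygen bridging two carbons with no H on the oxygen.
Exactly one fragment in the molecule meets all constraints, giving 1 match.

1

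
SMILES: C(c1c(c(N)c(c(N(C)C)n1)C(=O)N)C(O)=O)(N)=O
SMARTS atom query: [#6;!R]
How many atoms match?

5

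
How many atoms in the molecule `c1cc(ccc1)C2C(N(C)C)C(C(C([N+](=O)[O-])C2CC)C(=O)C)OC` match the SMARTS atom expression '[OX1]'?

3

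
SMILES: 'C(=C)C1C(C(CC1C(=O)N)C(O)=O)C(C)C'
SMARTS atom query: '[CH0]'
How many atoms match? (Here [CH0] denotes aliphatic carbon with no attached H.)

2

The query [CH0] means: aliphatic carbon with no attached hydrogen.
Check the 16 heavy atoms by environment: 6× C (H1) → no; 2× C (H2) → no; 2× C (H3) → no; 2× C (H0) → match; 2× O (H0) → no; 1× O (H1) → no; 1× N (H2) → no.
That gives 2 matching atoms.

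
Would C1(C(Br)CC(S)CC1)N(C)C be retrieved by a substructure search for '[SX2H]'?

Yes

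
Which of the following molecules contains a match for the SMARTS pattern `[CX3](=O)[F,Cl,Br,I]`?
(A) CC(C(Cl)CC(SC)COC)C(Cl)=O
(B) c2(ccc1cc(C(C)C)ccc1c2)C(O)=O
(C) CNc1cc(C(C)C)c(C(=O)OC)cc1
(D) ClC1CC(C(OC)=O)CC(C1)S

[CX3](=O)[F,Cl,Br,I] describes a carbonyl carbon bonded to a halogen (an acyl halide).
(A) contains an acyl chloride (-C(=O)Cl), which satisfies every atom and bond constraint.
(B) has a carboxylic acid group (-C(=O)OH) but the carbonyl is bonded to -OH, not to a halogen.
(C) has a methyl-ester group (-C(=O)OCH3) but the carbonyl is bonded to -O-C, not to a halogen.
(D) has a chloro substituent but the Cl is not on a carbonyl carbon.
So the answer is (A).

A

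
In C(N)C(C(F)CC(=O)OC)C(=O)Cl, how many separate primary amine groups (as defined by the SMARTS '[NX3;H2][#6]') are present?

[NX3;H2][#6] is the SMARTS for a primary amine: a trivalent nitrogen with two H attached to carbon.
Exactly one fragment in the molecule meets all constraints, giving 1 match.

1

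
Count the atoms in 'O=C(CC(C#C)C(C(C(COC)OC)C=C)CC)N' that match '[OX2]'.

2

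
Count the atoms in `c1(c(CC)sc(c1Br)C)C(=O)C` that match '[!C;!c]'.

The query [!C;!c] means: neither aliphatic nor aromatic carbon — same as [!#6].
Check the 12 heavy atoms by environment: 1× s (aromatic) → match; 4× c (aromatic) → no; 5× C → no; 1× O → match; 1× Br → match.
Summing the matching environments: 1 + 1 + 1 = 3 matching atoms.

3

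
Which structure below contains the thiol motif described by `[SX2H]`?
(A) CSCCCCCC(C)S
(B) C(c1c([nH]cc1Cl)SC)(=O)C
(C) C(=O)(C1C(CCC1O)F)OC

A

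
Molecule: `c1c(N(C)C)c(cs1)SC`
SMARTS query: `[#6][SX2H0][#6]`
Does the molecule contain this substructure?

The pattern [#6][SX2H0][#6] describes an aliphatic sulfur bridging two carbons with no H on the sulfur — a thioether.
The molecule carries a methylthio ether (-SCH3), whose atoms satisfy every constraint of the query, so the pattern matches.

Yes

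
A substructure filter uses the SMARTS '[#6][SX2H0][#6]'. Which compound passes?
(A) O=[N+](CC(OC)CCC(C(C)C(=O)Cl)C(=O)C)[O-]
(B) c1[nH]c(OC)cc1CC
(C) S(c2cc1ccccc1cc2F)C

[#6][SX2H0][#6] describes an aliphatic sulfur bridging two carbons with no H on the sulfur (a thioether).
(A) has a methoxy ether (-OCH3) but the bridging atom is O, not S.
(B) has a methoxy ether (-OCH3) but the bridging atom is O, not S.
(C) contains a methylthio ether (-SCH3), which satisfies every atom and bond constraint.
So the answer is (C).

C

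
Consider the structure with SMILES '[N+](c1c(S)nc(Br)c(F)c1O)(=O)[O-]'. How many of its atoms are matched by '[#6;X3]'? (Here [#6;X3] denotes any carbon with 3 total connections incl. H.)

5

The query [#6;X3] means: any carbon (aromatic or not) with three total connections.
Check the 13 heavy atoms by environment: 1× n (aromatic, X2) → no; 5× c (aromatic, X3) → match; 1× O (X2) → no; 1× N (charge +1, X3) → no; 1× O (charge -1, X1) → no; 1× O (X1) → no; 1× S (X2) → no; 1× F (X1) → no; 1× Br (X1) → no.
That gives 5 matching atoms.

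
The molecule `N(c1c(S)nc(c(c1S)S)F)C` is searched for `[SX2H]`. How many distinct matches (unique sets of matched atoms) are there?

[SX2H] is the SMARTS for a thiol: an aliphatic sulfur with two connections, one being H.
The molecule carries 3 separate instances of a thiol (-SH) meeting every constraint; each maps to a distinct set of atoms, giving 3 matches.

3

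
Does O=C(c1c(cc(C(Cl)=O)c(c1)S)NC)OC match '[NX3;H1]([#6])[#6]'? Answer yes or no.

Yes

The pattern [NX3;H1]([#6])[#6] describes a trivalent nitrogen with one H, bonded to two carbons — a secondary amine.
The molecule carries an N-methylamino group (-NHCH3), whose atoms satisfy every constraint of the query, so the pattern matches.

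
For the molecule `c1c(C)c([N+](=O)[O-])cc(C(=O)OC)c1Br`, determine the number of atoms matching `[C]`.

3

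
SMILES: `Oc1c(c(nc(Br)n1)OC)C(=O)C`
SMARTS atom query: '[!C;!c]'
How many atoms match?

6

Check the 13 heavy atoms by environment: 2× n (aromatic) → match; 4× c (aromatic) → no; 1× Br → match; 3× O → match; 3× C → no.
Summing the matching environments: 2 + 1 + 3 = 6 matching atoms.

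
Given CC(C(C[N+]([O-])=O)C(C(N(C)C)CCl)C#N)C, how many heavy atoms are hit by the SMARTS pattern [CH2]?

2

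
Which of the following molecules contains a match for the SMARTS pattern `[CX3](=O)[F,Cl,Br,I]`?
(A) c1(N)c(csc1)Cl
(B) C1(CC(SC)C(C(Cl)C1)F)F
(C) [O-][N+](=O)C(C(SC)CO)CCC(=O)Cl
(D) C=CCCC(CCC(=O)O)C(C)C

C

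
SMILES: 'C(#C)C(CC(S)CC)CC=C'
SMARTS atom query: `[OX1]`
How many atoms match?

The query [OX1] means: aliphatic oxygen with one total connection — typically a carbonyl =O or an oxide.
Check the 11 heavy atoms by environment: 6× C (X4) → no; 2× C (X3) → no; 1× S (X2) → no; 2× C (X2) → no.
No environment satisfies the query, so 0 matching atoms.

0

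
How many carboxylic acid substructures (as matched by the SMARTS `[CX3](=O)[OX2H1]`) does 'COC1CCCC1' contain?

[CX3](=O)[OX2H1] is the SMARTS for a carboxylic acid: an sp2 carbon double-bonded to O and single-bonded to an -OH oxygen.
No fragment in the molecule satisfies every constraint, giving 0 matches.

0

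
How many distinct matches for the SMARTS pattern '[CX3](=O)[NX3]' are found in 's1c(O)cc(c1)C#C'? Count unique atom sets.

0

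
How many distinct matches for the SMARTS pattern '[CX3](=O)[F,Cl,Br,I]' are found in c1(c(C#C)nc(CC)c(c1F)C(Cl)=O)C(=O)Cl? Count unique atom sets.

[CX3](=O)[F,Cl,Br,I] is the SMARTS for an acyl halide: a carbonyl carbon bonded to a halogen.
The molecule carries 2 separate instances of an acyl chloride (-C(=O)Cl) meeting every constraint; each maps to a distinct set of atoms, giving 2 matches.

2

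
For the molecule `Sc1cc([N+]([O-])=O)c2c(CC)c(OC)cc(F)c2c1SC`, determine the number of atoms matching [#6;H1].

2

The query [#6;H1] means: any carbon bearing exactly one hydrogen.
Check the 21 heavy atoms by environment: 8× c (aromatic, H0) → no; 2× c (aromatic, H1) → match; 1× S (H0) → no; 3× C (H3) → no; 1× C (H2) → no; 2× O (H0) → no; 1× N (charge +1, H0) → no; 1× O (charge -1, H0) → no; 1× S (H1) → no; 1× F (H0) → no.
That gives 2 matching atoms.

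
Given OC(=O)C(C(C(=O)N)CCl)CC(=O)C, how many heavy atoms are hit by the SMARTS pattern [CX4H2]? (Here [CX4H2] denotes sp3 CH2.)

2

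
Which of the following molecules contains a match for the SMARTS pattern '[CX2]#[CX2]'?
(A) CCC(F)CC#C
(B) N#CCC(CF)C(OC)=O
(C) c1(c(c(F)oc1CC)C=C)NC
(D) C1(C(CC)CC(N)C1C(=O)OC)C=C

A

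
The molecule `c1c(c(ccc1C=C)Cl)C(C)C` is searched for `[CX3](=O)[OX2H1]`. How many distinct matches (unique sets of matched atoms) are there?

0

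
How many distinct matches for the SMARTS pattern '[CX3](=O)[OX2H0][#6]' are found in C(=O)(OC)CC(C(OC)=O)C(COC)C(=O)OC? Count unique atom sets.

3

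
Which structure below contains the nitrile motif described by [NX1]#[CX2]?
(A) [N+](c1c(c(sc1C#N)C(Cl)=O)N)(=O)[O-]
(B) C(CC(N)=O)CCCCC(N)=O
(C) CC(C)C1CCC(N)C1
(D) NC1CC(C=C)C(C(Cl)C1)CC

[NX1]#[CX2] describes a nitrogen triple-bonded to a two-connected carbon (a nitrile).
(A) contains a nitrile (-C#N), which satisfies every atom and bond constraint.
(B) has a primary amide (-C(=O)NH2) but the nitrogen is NX3, not NX1.
(C) has a primary amino group (-NH2) but the nitrogen is NX3 (three connections), not NX1 triple-bonded.
(D) has a primary amino group (-NH2) but the nitrogen is NX3 (three connections), not NX1 triple-bonded.
So the answer is (A).

A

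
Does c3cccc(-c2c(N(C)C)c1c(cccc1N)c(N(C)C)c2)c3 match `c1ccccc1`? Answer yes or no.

The pattern c1ccccc1 describes six aromatic carbons in a ring — a benzene ring.
The molecule carries a phenyl ring, whose atoms satisfy every constraint of the query, so the pattern matches.

Yes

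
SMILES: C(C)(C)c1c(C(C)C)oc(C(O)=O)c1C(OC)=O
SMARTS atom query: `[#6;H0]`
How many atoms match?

6

Check the 18 heavy atoms by environment: 1× o (aromatic, H0) → no; 4× c (aromatic, H0) → match; 2× C (H0) → match; 3× O (H0) → no; 1× O (H1) → no; 5× C (H3) → no; 2× C (H1) → no.
Summing the matching environments: 4 + 2 = 6 matching atoms.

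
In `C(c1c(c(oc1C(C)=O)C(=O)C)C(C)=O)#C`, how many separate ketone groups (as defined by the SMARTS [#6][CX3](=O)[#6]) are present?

3

[#6][CX3](=O)[#6] is the SMARTS for a ketone: a carbonyl carbon (no H) flanked by two carbons.
The molecule carries 3 separate instances of an acetyl/ketone group (-C(=O)CH3) meeting every constraint; each maps to a distinct set of atoms, giving 3 matches.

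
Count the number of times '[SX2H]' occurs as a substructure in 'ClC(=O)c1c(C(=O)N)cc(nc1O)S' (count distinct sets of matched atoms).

1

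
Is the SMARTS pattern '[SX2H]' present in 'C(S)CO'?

Yes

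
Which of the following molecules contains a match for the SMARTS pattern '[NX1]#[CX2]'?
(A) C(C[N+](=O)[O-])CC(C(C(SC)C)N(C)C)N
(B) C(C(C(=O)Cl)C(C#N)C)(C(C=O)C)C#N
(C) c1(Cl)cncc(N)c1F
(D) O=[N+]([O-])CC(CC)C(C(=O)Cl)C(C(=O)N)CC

B

[NX1]#[CX2] describes a nitrogen triple-bonded to a two-connected carbon (a nitrile).
(A) has a primary amino group (-NH2) but the nitrogen is NX3 (three connections), not NX1 triple-bonded.
(B) contains a nitrile (-C#N), which satisfies every atom and bond constraint.
(C) has a primary amino group (-NH2) but the nitrogen is NX3 (three connections), not NX1 triple-bonded.
(D) has a nitro group (-[N+](=O)[O-]) but there is no C#N triple bond.
So the answer is (B).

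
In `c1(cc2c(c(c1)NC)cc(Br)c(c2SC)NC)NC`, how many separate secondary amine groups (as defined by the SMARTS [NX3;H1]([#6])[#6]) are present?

[NX3;H1]([#6])[#6] is the SMARTS for a secondary amine: a trivalent nitrogen with one H, bonded to two carbons.
The molecule carries 3 separate instances of an N-methylamino group (-NHCH3) meeting every constraint; each maps to a distinct set of atoms, giving 3 matches.

3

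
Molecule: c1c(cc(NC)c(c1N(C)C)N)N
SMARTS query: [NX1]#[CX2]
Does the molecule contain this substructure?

No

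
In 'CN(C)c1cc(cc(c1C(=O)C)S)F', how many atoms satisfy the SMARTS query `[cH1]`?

2

The query [cH1] means: aromatic carbon bearing exactly one hydrogen.
Check the 14 heavy atoms by environment: 4× c (aromatic, H0) → no; 2× c (aromatic, H1) → match; 1× F (H0) → no; 1× N (H0) → no; 3× C (H3) → no; 1× S (H1) → no; 1× C (H0) → no; 1× O (H0) → no.
That gives 2 matching atoms.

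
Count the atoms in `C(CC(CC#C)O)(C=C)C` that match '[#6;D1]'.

The query [#6;D1] means: carbon bonded to exactly one heavy atom.
Check the 10 heavy atoms by environment: 3× C (D1) → match; 2× C (D3) → no; 4× C (D2) → no; 1× O (D1) → no.
That gives 3 matching atoms.

3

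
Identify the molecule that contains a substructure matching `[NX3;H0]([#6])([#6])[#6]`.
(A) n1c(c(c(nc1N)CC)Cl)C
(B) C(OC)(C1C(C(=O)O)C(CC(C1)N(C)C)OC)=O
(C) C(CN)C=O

B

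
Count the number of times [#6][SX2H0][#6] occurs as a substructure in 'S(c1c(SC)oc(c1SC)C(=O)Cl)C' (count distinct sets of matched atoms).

[#6][SX2H0][#6] is the SMARTS for a thioether: an aliphatic sulfur bridging two carbons with no H on the sulfur.
The molecule carries 3 separate instances of a methylthio ether (-SCH3) meeting every constraint; each maps to a distinct set of atoms, giving 3 matches.

3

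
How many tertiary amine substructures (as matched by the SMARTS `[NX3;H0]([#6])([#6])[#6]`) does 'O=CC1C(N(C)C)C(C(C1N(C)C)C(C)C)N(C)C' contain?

3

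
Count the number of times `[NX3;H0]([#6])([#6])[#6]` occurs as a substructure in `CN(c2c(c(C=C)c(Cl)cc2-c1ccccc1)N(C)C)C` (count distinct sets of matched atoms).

2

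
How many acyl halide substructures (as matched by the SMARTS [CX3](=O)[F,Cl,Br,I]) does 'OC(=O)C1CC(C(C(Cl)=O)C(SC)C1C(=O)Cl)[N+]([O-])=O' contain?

[CX3](=O)[F,Cl,Br,I] is the SMARTS for an acyl halide: a carbonyl carbon bonded to a halogen.
The molecule carries 2 separate instances of an acyl chloride (-C(=O)Cl) meeting every constraint; each maps to a distinct set of atoms, giving 2 matches.

2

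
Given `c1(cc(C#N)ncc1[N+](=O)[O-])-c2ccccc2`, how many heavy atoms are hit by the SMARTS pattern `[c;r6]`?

Check the 17 heavy atoms by environment: 1× n (aromatic, in 6-ring) → no; 11× c (aromatic, in 6-ring) → match; 1× C (acyclic) → no; 1× N (acyclic) → no; 1× N (charge +1, acyclic) → no; 1× O (charge -1, acyclic) → no; 1× O (acyclic) → no.
That gives 11 matching atoms.

11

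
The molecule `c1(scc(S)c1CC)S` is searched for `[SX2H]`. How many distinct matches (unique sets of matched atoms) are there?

[SX2H] is the SMARTS for a thiol: an aliphatic sulfur with two connections, one being H.
The molecule carries 2 separate instances of a thiol (-SH) meeting every constraint; each maps to a distinct set of atoms, giving 2 matches.

2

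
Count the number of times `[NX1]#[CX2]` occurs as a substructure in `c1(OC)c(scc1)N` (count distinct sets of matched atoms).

[NX1]#[CX2] is the SMARTS for a nitrile: a nitrogen triple-bonded to a two-connected carbon.
The molecule has a primary amino group (-NH2), but the nitrogen is NX3 (three connections), not NX1 triple-bonded; nothing else fits, so there are 0 matches.

0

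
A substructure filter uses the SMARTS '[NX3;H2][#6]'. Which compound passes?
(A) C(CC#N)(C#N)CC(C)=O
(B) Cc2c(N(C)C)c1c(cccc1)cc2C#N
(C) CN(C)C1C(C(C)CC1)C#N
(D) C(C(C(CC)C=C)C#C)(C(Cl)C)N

D

[NX3;H2][#6] describes a trivalent nitrogen with two H attached to carbon (a primary amine).
(A) has a nitrile (-C#N) but the nitrogen is NX1 (triple-bonded), not NX3 with two H.
(B) has a dimethylamino group (-N(CH3)2) but the nitrogen has H0, not H2.
(C) has a nitrile (-C#N) but the nitrogen is NX1 (triple-bonded), not NX3 with two H.
(D) contains a primary amino group (-NH2), which satisfies every atom and bond constraint.
So the answer is (D).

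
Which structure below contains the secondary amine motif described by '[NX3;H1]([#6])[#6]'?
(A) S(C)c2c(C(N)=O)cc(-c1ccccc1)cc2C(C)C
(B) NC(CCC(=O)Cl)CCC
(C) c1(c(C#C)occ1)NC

C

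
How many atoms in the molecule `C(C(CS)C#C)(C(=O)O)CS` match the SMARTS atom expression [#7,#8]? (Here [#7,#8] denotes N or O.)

2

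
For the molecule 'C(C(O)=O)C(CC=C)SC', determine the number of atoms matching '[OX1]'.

The query [OX1] means: aliphatic oxygen with one total connection — typically a carbonyl =O or an oxide.
Check the 10 heavy atoms by environment: 4× C (X4) → no; 3× C (X3) → no; 1× O (X1) → match; 1× O (X2) → no; 1× S (X2) → no.
That gives 1 matching atom.

1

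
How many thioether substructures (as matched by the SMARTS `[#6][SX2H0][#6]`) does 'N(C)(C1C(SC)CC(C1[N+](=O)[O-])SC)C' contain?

[#6][SX2H0][#6] is the SMARTS for a thioether: an aliphatic sulfur bridging two carbons with no H on the sulfur.
The molecule carries 2 separate instances of a methylthio ether (-SCH3) meeting every constraint; each maps to a distinct set of atoms, giving 2 matches.

2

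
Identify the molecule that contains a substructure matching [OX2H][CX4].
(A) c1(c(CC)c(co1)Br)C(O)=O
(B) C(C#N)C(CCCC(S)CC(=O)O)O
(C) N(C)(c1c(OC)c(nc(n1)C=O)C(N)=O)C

[OX2H][CX4] describes a hydroxyl oxygen bound to an sp3 (X4) carbon (an aliphatic alcohol).
(A) has a carboxylic acid group (-C(=O)OH) but the -OH is on a CX3 carbonyl carbon, not a CX4 carbon.
(B) contains a hydroxyl group (-OH), which satisfies every atom and bond constraint.
(C) has a methoxy ether (-OCH3) but the oxygen has H0 (ether), not H1.
So the answer is (B).

B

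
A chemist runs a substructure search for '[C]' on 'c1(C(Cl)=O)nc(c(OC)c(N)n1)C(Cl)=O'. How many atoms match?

3

Check the 15 heavy atoms by environment: 2× n (aromatic) → no; 4× c (aromatic) → no; 3× O → no; 3× C → match; 2× Cl → no; 1× N → no.
That gives 3 matching atoms.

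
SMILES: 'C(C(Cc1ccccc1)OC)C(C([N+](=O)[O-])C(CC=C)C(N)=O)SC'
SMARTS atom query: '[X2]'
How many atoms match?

2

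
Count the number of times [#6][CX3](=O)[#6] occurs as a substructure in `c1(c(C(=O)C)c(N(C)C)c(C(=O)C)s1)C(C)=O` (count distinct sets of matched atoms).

3

[#6][CX3](=O)[#6] is the SMARTS for a ketone: a carbonyl carbon (no H) flanked by two carbons.
The molecule carries 3 separate instances of an acetyl/ketone group (-C(=O)CH3) meeting every constraint; each maps to a distinct set of atoms, giving 3 matches.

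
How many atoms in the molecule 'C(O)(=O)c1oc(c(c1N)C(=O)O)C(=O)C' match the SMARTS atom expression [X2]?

The query [X2] means: any atom with exactly two total connections (bonds + H).
Check the 15 heavy atoms by environment: 1× o (aromatic, X2) → match; 4× c (aromatic, X3) → no; 3× C (X3) → no; 3× O (X1) → no; 1× C (X4) → no; 2× O (X2) → match; 1× N (X3) → no.
Summing the matching environments: 1 + 2 = 3 matching atoms.

3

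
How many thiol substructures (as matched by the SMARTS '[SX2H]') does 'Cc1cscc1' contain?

[SX2H] is the SMARTS for a thiol: an aliphatic sulfur with two connections, one being H.
No fragment in the molecule satisfies every constraint, giving 0 matches.

0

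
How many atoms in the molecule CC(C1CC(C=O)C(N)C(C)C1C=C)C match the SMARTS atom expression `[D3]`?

6

The query [D3] means: atom with exactly three heavy-atom neighbours.
Check the 15 heavy atoms by environment: 6× C (D3) → match; 3× C (D2) → no; 4× C (D1) → no; 1× O (D1) → no; 1× N (D1) → no.
That gives 6 matching atoms.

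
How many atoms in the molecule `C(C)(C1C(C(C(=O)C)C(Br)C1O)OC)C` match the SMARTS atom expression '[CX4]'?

The query [CX4] means: C with X4: aliphatic carbon with exactly 4 total connections (bonds + H).
Check the 15 heavy atoms by environment: 10× C (X4) → match; 2× O (X2) → no; 1× C (X3) → no; 1× O (X1) → no; 1× Br (X1) → no.
That gives 10 matching atoms.

10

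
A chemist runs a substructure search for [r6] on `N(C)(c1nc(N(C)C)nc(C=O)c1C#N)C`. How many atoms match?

The query [r6] means: r6 matches atoms in a six-membered ring.
Check the 16 heavy atoms by environment: 2× n (aromatic, in 6-ring) → match; 4× c (aromatic, in 6-ring) → match; 6× C (acyclic) → no; 1× O (acyclic) → no; 3× N (acyclic) → no.
Summing the matching environments: 2 + 4 = 6 matching atoms.

6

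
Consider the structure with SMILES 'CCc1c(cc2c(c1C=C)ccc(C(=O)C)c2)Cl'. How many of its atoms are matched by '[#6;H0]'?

The query [#6;H0] means: any carbon with no attached hydrogen.
Check the 18 heavy atoms by environment: 6× c (aromatic, H0) → match; 4× c (aromatic, H1) → no; 1× C (H0) → match; 1× O (H0) → no; 2× C (H3) → no; 1× Cl (H0) → no; 2× C (H2) → no; 1× C (H1) → no.
Summing the matching environments: 6 + 1 = 7 matching atoms.

7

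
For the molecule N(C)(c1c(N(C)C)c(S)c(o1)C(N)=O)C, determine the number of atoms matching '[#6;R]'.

4

Check the 15 heavy atoms by environment: 1× o (aromatic, in 5-ring) → no; 4× c (aromatic, in 5-ring) → match; 3× N (acyclic) → no; 5× C (acyclic) → no; 1× O (acyclic) → no; 1× S (acyclic) → no.
That gives 4 matching atoms.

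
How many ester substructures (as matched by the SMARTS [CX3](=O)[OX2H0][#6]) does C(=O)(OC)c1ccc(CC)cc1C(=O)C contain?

1

[CX3](=O)[OX2H0][#6] is the SMARTS for an ester: a carbonyl carbon bonded to an oxygen that is itself bonded to carbon (no H on that O).
Exactly one fragment in the molecule meets all constraints, giving 1 match.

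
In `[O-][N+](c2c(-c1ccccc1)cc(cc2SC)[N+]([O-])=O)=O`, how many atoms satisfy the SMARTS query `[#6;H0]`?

5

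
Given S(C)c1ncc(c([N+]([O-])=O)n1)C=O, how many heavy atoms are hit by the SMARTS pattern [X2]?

3

Check the 13 heavy atoms by environment: 2× n (aromatic, X2) → match; 4× c (aromatic, X3) → no; 1× N (charge +1, X3) → no; 1× O (charge -1, X1) → no; 2× O (X1) → no; 1× C (X3) → no; 1× S (X2) → match; 1× C (X4) → no.
Summing the matching environments: 2 + 1 = 3 matching atoms.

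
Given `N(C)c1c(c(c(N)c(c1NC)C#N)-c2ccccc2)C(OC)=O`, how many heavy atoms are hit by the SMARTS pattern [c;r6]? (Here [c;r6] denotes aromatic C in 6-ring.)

12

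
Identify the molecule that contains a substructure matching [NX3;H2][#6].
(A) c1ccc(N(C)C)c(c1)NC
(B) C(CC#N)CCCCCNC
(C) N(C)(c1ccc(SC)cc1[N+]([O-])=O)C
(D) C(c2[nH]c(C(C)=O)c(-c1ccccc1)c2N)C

D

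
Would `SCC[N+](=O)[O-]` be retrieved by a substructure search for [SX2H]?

Yes

The pattern [SX2H] describes an aliphatic sulfur with two connections, one being H — a thiol.
The molecule carries a thiol (-SH), whose atoms satisfy every constraint of the query, so the pattern matches.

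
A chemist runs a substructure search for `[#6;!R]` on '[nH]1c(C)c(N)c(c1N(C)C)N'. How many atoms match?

3

The query [#6;!R] means: carbon not in any ring.
Check the 11 heavy atoms by environment: 1× n (aromatic, in 5-ring) → no; 4× c (aromatic, in 5-ring) → no; 3× N (acyclic) → no; 3× C (acyclic) → match.
That gives 3 matching atoms.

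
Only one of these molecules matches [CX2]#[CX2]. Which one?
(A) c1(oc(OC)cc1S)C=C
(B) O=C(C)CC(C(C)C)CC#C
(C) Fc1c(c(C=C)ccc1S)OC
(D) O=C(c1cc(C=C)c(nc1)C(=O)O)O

B

[CX2]#[CX2] describes a carbon-carbon triple bond (an alkyne).
(A) has a vinyl group (-CH=CH2) but the C=C is a double bond; both carbons are CX3, not CX2.
(B) contains an ethynyl group (-C#CH), which satisfies every atom and bond constraint.
(C) has a vinyl group (-CH=CH2) but the C=C is a double bond; both carbons are CX3, not CX2.
(D) has a vinyl group (-CH=CH2) but the C=C is a double bond; both carbons are CX3, not CX2.
So the answer is (B).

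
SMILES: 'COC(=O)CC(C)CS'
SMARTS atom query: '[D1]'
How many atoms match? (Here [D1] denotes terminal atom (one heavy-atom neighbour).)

Check the 9 heavy atoms by environment: 2× C (D2) → no; 2× C (D3) → no; 1× S (D1) → match; 2× C (D1) → match; 1× O (D1) → match; 1× O (D2) → no.
Summing the matching environments: 1 + 2 + 1 = 4 matching atoms.

4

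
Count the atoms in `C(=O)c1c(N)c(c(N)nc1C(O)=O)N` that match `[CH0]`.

The query [CH0] means: aliphatic carbon with no attached hydrogen.
Check the 14 heavy atoms by environment: 1× n (aromatic, H0) → no; 5× c (aromatic, H0) → no; 1× C (H0) → match; 2× O (H0) → no; 1× O (H1) → no; 3× N (H2) → no; 1× C (H1) → no.
That gives 1 matching atom.

1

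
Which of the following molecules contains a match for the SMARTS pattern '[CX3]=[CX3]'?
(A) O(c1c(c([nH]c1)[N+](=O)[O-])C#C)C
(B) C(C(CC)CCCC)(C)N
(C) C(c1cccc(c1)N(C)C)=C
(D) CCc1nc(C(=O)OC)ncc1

C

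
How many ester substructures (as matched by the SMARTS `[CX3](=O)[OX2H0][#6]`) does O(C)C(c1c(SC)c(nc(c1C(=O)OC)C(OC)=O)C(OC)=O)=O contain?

4

[CX3](=O)[OX2H0][#6] is the SMARTS for an ester: a carbonyl carbon bonded to an oxygen that is itself bonded to carbon (no H on that O).
The molecule carries 4 separate instances of a methyl-ester group (-C(=O)OCH3) meeting every constraint; each maps to a distinct set of atoms, giving 4 matches.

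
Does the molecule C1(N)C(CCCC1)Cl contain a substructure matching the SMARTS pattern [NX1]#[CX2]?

The pattern [NX1]#[CX2] describes a nitrogen triple-bonded to a two-connected carbon — a nitrile.
The closest candidate here is a primary amino group (-NH2), but the nitrogen is NX3 (three connections), not NX1 triple-bonded. No other fragment satisfies the full query, so there is no match.

No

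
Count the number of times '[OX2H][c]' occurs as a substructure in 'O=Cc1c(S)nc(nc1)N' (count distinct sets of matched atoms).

0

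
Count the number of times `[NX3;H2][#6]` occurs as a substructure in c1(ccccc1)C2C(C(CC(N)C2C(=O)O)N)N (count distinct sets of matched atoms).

[NX3;H2][#6] is the SMARTS for a primary amine: a trivalent nitrogen with two H attached to carbon.
The molecule carries 3 separate instances of a primary amino group (-NH2) meeting every constraint; each maps to a distinct set of atoms, giving 3 matches.

3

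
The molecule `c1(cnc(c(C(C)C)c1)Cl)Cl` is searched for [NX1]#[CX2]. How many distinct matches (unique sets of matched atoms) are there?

[NX1]#[CX2] is the SMARTS for a nitrile: a nitrogen triple-bonded to a two-connected carbon.
No fragment in the molecule satisfies every constraint, giving 0 matches.

0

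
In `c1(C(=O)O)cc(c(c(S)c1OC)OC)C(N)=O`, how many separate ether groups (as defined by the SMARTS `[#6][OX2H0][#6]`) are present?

[#6][OX2H0][#6] is the SMARTS for an ether: an aliphatic oxygen bridging two carbons with no H on the oxygen.
The molecule carries 2 separate instances of a methoxy ether (-OCH3) meeting every constraint; each maps to a distinct set of atoms, giving 2 matches.

2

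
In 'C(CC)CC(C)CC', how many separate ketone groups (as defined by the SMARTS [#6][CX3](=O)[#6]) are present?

0

[#6][CX3](=O)[#6] is the SMARTS for a ketone: a carbonyl carbon (no H) flanked by two carbons.
No fragment in the molecule satisfies every constraint, giving 0 matches.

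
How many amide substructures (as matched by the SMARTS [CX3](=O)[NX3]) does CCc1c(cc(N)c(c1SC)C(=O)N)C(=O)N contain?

[CX3](=O)[NX3] is the SMARTS for an amide: a carbonyl carbon bonded to a trivalent nitrogen.
The molecule carries 2 separate instances of a primary amide (-C(=O)NH2) meeting every constraint; each maps to a distinct set of atoms, giving 2 matches.

2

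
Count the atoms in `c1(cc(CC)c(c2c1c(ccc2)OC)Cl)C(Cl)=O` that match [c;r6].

10

Check the 18 heavy atoms by environment: 10× c (aromatic, in 6-ring) → match; 4× C (acyclic) → no; 2× O (acyclic) → no; 2× Cl (acyclic) → no.
That gives 10 matching atoms.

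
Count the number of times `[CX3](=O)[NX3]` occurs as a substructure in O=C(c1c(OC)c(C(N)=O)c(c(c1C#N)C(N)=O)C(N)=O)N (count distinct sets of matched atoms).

[CX3](=O)[NX3] is the SMARTS for an amide: a carbonyl carbon bonded to a trivalent nitrogen.
The molecule carries 4 separate instances of a primary amide (-C(=O)NH2) meeting every constraint; each maps to a distinct set of atoms, giving 4 matches.

4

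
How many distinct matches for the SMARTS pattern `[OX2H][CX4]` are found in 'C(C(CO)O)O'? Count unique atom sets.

[OX2H][CX4] is the SMARTS for an aliphatic alcohol: a hydroxyl oxygen bound to an sp3 (X4) carbon.
The molecule carries 3 separate instances of a hydroxyl group (-OH) meeting every constraint; each maps to a distinct set of atoms, giving 3 matches.

3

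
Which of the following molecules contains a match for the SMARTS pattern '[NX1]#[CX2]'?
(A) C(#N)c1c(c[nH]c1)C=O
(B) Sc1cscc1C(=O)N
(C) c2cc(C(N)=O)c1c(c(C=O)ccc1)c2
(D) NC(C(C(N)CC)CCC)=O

A

[NX1]#[CX2] describes a nitrogen triple-bonded to a two-connected carbon (a nitrile).
(A) contains a nitrile (-C#N), which satisfies every atom and bond constraint.
(B) has a primary amide (-C(=O)NH2) but the nitrogen is NX3, not NX1.
(C) has a primary amide (-C(=O)NH2) but the nitrogen is NX3, not NX1.
(D) has a primary amide (-C(=O)NH2) but the nitrogen is NX3, not NX1.
So the answer is (A).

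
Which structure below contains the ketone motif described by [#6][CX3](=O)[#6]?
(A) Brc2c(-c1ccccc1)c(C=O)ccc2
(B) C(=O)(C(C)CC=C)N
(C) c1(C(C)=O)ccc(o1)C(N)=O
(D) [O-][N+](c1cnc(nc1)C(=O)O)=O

[#6][CX3](=O)[#6] describes a carbonyl carbon (no H) flanked by two carbons (a ketone).
(A) has an aldehyde (-CHO) but the carbonyl carbon has H1, so it is not flanked by two carbons.
(B) has a primary amide (-C(=O)NH2) but one neighbour of the carbonyl carbon is N, not C.
(C) contains an acetyl/ketone group (-C(=O)CH3), which satisfies every atom and bond constraint.
(D) has a carboxylic acid group (-C(=O)OH) but one neighbour of the carbonyl carbon is O, not C.
So the answer is (C).

C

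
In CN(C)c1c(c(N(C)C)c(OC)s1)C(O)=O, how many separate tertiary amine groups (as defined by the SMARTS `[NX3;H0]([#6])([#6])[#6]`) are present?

2

[NX3;H0]([#6])([#6])[#6] is the SMARTS for a tertiary amine: a trivalent nitrogen with no H, bonded to three carbons.
The molecule carries 2 separate instances of a dimethylamino group (-N(CH3)2) meeting every constraint; each maps to a distinct set of atoms, giving 2 matches.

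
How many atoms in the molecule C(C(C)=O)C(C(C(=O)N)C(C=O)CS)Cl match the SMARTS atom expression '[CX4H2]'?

The query [CX4H2] means: sp3 carbon (X4) with exactly two hydrogens.
Check the 15 heavy atoms by environment: 2× C (H2, X4) → match; 3× C (H1, X4) → no; 1× S (H1, X2) → no; 1× Cl (H0, X1) → no; 2× C (H0, X3) → no; 3× O (H0, X1) → no; 1× N (H2, X3) → no; 1× C (H3, X4) → no; 1× C (H1, X3) → no.
That gives 2 matching atoms.

2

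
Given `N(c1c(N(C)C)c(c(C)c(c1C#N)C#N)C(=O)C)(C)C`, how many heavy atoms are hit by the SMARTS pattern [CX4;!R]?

6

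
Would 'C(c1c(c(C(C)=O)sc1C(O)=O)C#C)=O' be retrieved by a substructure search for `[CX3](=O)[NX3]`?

No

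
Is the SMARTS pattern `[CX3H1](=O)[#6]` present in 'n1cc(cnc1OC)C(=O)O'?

The pattern [CX3H1](=O)[#6] describes an sp2 carbon with one H, double-bonded to O and single-bonded to carbon — an aldehyde.
The closest candidate here is a carboxylic acid group (-C(=O)OH), but the carbonyl carbon has H0 and is bonded to O, not H1. No other fragment satisfies the full query, so there is no match.

No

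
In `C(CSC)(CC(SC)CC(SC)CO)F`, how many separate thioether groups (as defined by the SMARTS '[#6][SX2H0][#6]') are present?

3

[#6][SX2H0][#6] is the SMARTS for a thioether: an aliphatic sulfur bridging two carbons with no H on the sulfur.
The molecule carries 3 separate instances of a methylthio ether (-SCH3) meeting every constraint; each maps to a distinct set of atoms, giving 3 matches.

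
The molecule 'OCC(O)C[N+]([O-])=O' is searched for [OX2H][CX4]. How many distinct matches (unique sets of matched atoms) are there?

2

[OX2H][CX4] is the SMARTS for an aliphatic alcohol: a hydroxyl oxygen bound to an sp3 (X4) carbon.
The molecule carries 2 separate instances of a hydroxyl group (-OH) meeting every constraint; each maps to a distinct set of atoms, giving 2 matches.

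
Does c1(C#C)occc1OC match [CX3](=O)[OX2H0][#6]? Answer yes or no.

No

The pattern [CX3](=O)[OX2H0][#6] describes a carbonyl carbon bonded to an oxygen that is itself bonded to carbon (no H on that O) — an ester.
The closest candidate here is a methoxy ether (-OCH3), but the ether oxygen is not adjacent to a C=O carbon. No other fragment satisfies the full query, so there is no match.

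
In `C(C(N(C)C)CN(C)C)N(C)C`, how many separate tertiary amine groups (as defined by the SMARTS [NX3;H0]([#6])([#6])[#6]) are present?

3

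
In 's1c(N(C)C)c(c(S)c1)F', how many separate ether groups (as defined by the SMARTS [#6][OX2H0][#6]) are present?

[#6][OX2H0][#6] is the SMARTS for an ether: an aliphatic oxygen bridging two carbons with no H on the oxygen.
No fragment in the molecule satisfies every constraint, giving 0 matches.

0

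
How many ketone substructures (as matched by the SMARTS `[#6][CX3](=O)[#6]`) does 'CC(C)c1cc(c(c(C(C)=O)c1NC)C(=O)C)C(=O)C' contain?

[#6][CX3](=O)[#6] is the SMARTS for a ketone: a carbonyl carbon (no H) flanked by two carbons.
The molecule carries 3 separate instances of an acetyl/ketone group (-C(=O)CH3) meeting every constraint; each maps to a distinct set of atoms, giving 3 matches.

3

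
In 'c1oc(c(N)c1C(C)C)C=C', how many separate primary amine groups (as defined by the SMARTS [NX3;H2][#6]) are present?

[NX3;H2][#6] is the SMARTS for a primary amine: a trivalent nitrogen with two H attached to carbon.
Exactly one fragment in the molecule meets all constraints, giving 1 match.

1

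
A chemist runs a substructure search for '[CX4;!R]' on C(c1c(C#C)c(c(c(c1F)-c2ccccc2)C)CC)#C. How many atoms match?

3

The query [CX4;!R] means: aliphatic carbon with four total connections, not in a ring.
Check the 20 heavy atoms by environment: 12× c (aromatic, X3, in 6-ring) → no; 1× F (X1, acyclic) → no; 3× C (X4, acyclic) → match; 4× C (X2, acyclic) → no.
That gives 3 matching atoms.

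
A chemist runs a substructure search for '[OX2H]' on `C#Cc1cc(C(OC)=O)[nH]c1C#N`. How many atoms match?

The query [OX2H] means: aliphatic oxygen with two connections, one of which is H — an -OH oxygen.
Check the 13 heavy atoms by environment: 1× n (aromatic, H1, X3) → no; 3× c (aromatic, H0, X3) → no; 1× c (aromatic, H1, X3) → no; 2× C (H0, X2) → no; 1× N (H0, X1) → no; 1× C (H1, X2) → no; 1× C (H0, X3) → no; 1× O (H0, X1) → no; 1× O (H0, X2) → no; 1× C (H3, X4) → no.
No environment satisfies the query, so 0 matching atoms.

0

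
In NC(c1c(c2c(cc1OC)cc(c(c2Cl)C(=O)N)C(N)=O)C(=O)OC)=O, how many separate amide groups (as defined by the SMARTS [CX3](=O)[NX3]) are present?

3

[CX3](=O)[NX3] is the SMARTS for an amide: a carbonyl carbon bonded to a trivalent nitrogen.
The molecule carries 3 separate instances of a primary amide (-C(=O)NH2) meeting every constraint; each maps to a distinct set of atoms, giving 3 matches.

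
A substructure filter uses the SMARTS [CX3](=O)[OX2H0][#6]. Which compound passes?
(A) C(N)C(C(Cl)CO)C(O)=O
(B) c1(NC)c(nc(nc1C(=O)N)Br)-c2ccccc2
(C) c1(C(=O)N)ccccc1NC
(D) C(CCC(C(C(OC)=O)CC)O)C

D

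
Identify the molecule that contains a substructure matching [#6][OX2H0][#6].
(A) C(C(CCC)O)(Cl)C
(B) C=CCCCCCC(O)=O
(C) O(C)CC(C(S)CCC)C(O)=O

C

[#6][OX2H0][#6] describes an aliphatic oxygen bridging two carbons with no H on the oxygen (an ether).
(A) has a hydroxyl group (-OH) but the oxygen has H1, not H0 bridging two carbons.
(B) has a carboxylic acid group (-C(=O)OH) but the -OH oxygen has H1; the =O is OX1, not OX2.
(C) contains a methoxy ether (-OCH3), which satisfies every atom and bond constraint.
So the answer is (C).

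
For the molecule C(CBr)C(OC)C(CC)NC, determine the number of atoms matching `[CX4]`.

8

The query [CX4] means: C with X4: aliphatic carbon with exactly 4 total connections (bonds + H).
Check the 11 heavy atoms by environment: 8× C (X4) → match; 1× N (X3) → no; 1× O (X2) → no; 1× Br (X1) → no.
That gives 8 matching atoms.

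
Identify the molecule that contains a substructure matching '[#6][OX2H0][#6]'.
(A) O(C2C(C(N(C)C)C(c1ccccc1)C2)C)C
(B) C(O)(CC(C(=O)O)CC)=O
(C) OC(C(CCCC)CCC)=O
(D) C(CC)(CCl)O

[#6][OX2H0][#6] describes an aliphatic oxygen bridging two carbons with no H on the oxygen (an ether).
(A) contains a methoxy ether (-OCH3), which satisfies every atom and bond constraint.
(B) has a carboxylic acid group (-C(=O)OH) but the -OH oxygen has H1; the =O is OX1, not OX2.
(C) has a carboxylic acid group (-C(=O)OH) but the -OH oxygen has H1; the =O is OX1, not OX2.
(D) has a hydroxyl group (-OH) but the oxygen has H1, not H0 bridging two carbons.
So the answer is (A).

A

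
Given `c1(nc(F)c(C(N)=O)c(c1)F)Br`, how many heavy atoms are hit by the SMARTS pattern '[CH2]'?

Check the 12 heavy atoms by environment: 1× n (aromatic, H0) → no; 4× c (aromatic, H0) → no; 1× c (aromatic, H1) → no; 1× Br (H0) → no; 2× F (H0) → no; 1× C (H0) → no; 1× O (H0) → no; 1× N (H2) → no.
No environment satisfies the query, so 0 matching atoms.

0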